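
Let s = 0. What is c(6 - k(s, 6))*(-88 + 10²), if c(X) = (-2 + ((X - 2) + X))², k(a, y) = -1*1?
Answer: 1200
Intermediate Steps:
k(a, y) = -1
c(X) = (-4 + 2*X)² (c(X) = (-2 + ((-2 + X) + X))² = (-2 + (-2 + 2*X))² = (-4 + 2*X)²)
c(6 - k(s, 6))*(-88 + 10²) = (4*(-2 + (6 - 1*(-1)))²)*(-88 + 10²) = (4*(-2 + (6 + 1))²)*(-88 + 100) = (4*(-2 + 7)²)*12 = (4*5²)*12 = (4*25)*12 = 100*12 = 1200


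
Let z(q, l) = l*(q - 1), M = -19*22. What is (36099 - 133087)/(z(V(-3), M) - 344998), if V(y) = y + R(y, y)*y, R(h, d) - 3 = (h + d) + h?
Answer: 48494/175425 ≈ 0.27644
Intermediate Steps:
M = -418
R(h, d) = 3 + d + 2*h (R(h, d) = 3 + ((h + d) + h) = 3 + ((d + h) + h) = 3 + (d + 2*h) = 3 + d + 2*h)
V(y) = y + y*(3 + 3*y) (V(y) = y + (3 + y + 2*y)*y = y + (3 + 3*y)*y = y + y*(3 + 3*y))
z(q, l) = l*(-1 + q)
(36099 - 133087)/(z(V(-3), M) - 344998) = (36099 - 133087)/(-418*(-1 - 3*(4 + 3*(-3))) - 344998) = -96988/(-418*(-1 - 3*(4 - 9)) - 344998) = -96988/(-418*(-1 - 3*(-5)) - 344998) = -96988/(-418*(-1 + 15) - 344998) = -96988/(-418*14 - 344998) = -96988/(-5852 - 344998) = -96988/(-350850) = -96988*(-1/350850) = 48494/175425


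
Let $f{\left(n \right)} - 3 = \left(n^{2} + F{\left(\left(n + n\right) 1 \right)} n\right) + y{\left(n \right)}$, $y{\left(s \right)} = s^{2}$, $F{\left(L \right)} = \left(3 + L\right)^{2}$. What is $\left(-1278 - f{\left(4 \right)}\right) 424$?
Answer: $-761928$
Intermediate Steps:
$f{\left(n \right)} = 3 + 2 n^{2} + n \left(3 + 2 n\right)^{2}$ ($f{\left(n \right)} = 3 + \left(\left(n^{2} + \left(3 + \left(n + n\right) 1\right)^{2} n\right) + n^{2}\right) = 3 + \left(\left(n^{2} + \left(3 + 2 n 1\right)^{2} n\right) + n^{2}\right) = 3 + \left(\left(n^{2} + \left(3 + 2 n\right)^{2} n\right) + n^{2}\right) = 3 + \left(\left(n^{2} + n \left(3 + 2 n\right)^{2}\right) + n^{2}\right) = 3 + \left(2 n^{2} + n \left(3 + 2 n\right)^{2}\right) = 3 + 2 n^{2} + n \left(3 + 2 n\right)^{2}$)
$\left(-1278 - f{\left(4 \right)}\right) 424 = \left(-1278 - \left(3 + 2 \cdot 4^{2} + 4 \left(3 + 2 \cdot 4\right)^{2}\right)\right) 424 = \left(-1278 - \left(3 + 2 \cdot 16 + 4 \left(3 + 8\right)^{2}\right)\right) 424 = \left(-1278 - \left(3 + 32 + 4 \cdot 11^{2}\right)\right) 424 = \left(-1278 - \left(3 + 32 + 4 \cdot 121\right)\right) 424 = \left(-1278 - \left(3 + 32 + 484\right)\right) 424 = \left(-1278 - 519\right) 424 = \left(-1797\right) 424 = -761928$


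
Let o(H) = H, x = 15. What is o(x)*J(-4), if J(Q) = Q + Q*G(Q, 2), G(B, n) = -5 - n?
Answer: 360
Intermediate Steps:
J(Q) = -6*Q (J(Q) = Q + Q*(-5 - 1*2) = Q + Q*(-5 - 2) = Q + Q*(-7) = Q - 7*Q = -6*Q)
o(x)*J(-4) = 15*(-6*(-4)) = 15*24 = 360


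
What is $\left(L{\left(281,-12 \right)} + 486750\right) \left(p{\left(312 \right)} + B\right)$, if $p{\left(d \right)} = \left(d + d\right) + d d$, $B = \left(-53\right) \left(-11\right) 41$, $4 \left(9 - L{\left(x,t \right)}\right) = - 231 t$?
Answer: $59237349486$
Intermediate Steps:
$L{\left(x,t \right)} = 9 + \frac{231 t}{4}$ ($L{\left(x,t \right)} = 9 - \frac{\left(-231\right) t}{4} = 9 + \frac{231 t}{4}$)
$B = 23903$ ($B = 583 \cdot 41 = 23903$)
$p{\left(d \right)} = d^{2} + 2 d$ ($p{\left(d \right)} = 2 d + d^{2} = d^{2} + 2 d$)
$\left(L{\left(281,-12 \right)} + 486750\right) \left(p{\left(312 \right)} + B\right) = \left(\left(9 + \frac{231}{4} \left(-12\right)\right) + 486750\right) \left(312 \left(2 + 312\right) + 23903\right) = \left(\left(9 - 693\right) + 486750\right) \left(312 \cdot 314 + 23903\right) = \left(-684 + 486750\right) \left(97968 + 23903\right) = 486066 \cdot 121871 = 59237349486$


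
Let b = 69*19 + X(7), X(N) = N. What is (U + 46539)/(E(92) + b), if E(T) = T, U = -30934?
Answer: 3121/282 ≈ 11.067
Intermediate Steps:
b = 1318 (b = 69*19 + 7 = 1311 + 7 = 1318)
(U + 46539)/(E(92) + b) = (-30934 + 46539)/(92 + 1318) = 15605/1410 = 15605*(1/1410) = 3121/282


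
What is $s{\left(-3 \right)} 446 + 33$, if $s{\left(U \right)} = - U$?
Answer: $1371$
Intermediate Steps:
$s{\left(-3 \right)} 446 + 33 = \left(-1\right) \left(-3\right) 446 + 33 = 3 \cdot 446 + 33 = 1338 + 33 = 1371$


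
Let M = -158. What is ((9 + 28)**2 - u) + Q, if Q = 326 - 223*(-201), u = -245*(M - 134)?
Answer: -25022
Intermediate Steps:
u = 71540 (u = -245*(-158 - 134) = -245*(-292) = 71540)
Q = 45149 (Q = 326 + 44823 = 45149)
((9 + 28)**2 - u) + Q = ((9 + 28)**2 - 1*71540) + 45149 = (37**2 - 71540) + 45149 = (1369 - 71540) + 45149 = -70171 + 45149 = -25022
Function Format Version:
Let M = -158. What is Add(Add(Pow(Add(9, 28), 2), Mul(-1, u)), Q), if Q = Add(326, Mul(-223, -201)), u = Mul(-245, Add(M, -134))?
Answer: -25022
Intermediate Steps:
u = 71540 (u = Mul(-245, Add(-158, -134)) = Mul(-245, -292) = 71540)
Q = 45149 (Q = Add(326, 44823) = 45149)
Add(Add(Pow(Add(9, 28), 2), Mul(-1, u)), Q) = Add(Add(Pow(Add(9, 28), 2), Mul(-1, 71540)), 45149) = Add(Add(Pow(37, 2), -71540), 45149) = Add(Add(1369, -71540), 45149) = Add(-70171, 45149) = -25022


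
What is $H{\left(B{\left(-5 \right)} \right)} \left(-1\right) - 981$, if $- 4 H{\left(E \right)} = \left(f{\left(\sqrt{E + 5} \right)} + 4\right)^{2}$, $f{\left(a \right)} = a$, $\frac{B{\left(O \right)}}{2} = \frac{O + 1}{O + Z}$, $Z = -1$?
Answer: $- \frac{11705}{12} + \frac{2 \sqrt{57}}{3} \approx -970.38$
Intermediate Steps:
$B{\left(O \right)} = \frac{2 \left(1 + O\right)}{-1 + O}$ ($B{\left(O \right)} = 2 \frac{O + 1}{O - 1} = 2 \frac{1 + O}{-1 + O} = \frac{2 \left(1 + O\right)}{-1 + O}$)
$H{\left(E \right)} = - \frac{\left(4 + \sqrt{5 + E}\right)^{2}}{4}$ ($H{\left(E \right)} = - \frac{\left(\sqrt{E + 5} + 4\right)^{2}}{4} = - \frac{\left(\sqrt{5 + E} + 4\right)^{2}}{4} = - \frac{\left(4 + \sqrt{5 + E}\right)^{2}}{4}$)
$H{\left(B{\left(-5 \right)} \right)} \left(-1\right) - 981 = - \frac{\left(4 + \sqrt{5 + \frac{2 \left(1 - 5\right)}{-1 - 5}}\right)^{2}}{4} \left(-1\right) - 981 = - \frac{\left(4 + \sqrt{5 + 2 \frac{1}{-6} \left(-4\right)}\right)^{2}}{4} \left(-1\right) - 981 = - \frac{\left(4 + \sqrt{5 + 2 \left(- \frac{1}{6}\right) \left(-4\right)}\right)^{2}}{4} \left(-1\right) - 981 = - \frac{\left(4 + \sqrt{5 + \frac{4}{3}}\right)^{2}}{4} \left(-1\right) - 981 = - \frac{\left(4 + \sqrt{\frac{19}{3}}\right)^{2}}{4} \left(-1\right) - 981 = - \frac{\left(4 + \frac{\sqrt{57}}{3}\right)^{2}}{4} \left(-1\right) - 981 = \frac{\left(4 + \frac{\sqrt{57}}{3}\right)^{2}}{4} - 981 = -981 + \frac{\left(4 + \frac{\sqrt{57}}{3}\right)^{2}}{4}$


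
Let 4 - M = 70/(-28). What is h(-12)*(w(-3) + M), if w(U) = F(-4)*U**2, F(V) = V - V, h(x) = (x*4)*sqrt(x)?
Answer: -624*I*sqrt(3) ≈ -1080.8*I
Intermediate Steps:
M = 13/2 (M = 4 - 70/(-28) = 4 - 70*(-1)/28 = 4 - 1*(-5/2) = 4 + 5/2 = 13/2 ≈ 6.5000)
h(x) = 4*x**(3/2) (h(x) = (4*x)*sqrt(x) = 4*x**(3/2))
F(V) = 0
w(U) = 0 (w(U) = 0*U**2 = 0)
h(-12)*(w(-3) + M) = (4*(-12)**(3/2))*(0 + 13/2) = (4*(-24*I*sqrt(3)))*(13/2) = -96*I*sqrt(3)*(13/2) = -624*I*sqrt(3)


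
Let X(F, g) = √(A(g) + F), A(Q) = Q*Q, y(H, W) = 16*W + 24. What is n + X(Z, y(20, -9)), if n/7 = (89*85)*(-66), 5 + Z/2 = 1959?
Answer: -3495030 + 2*√4577 ≈ -3.4949e+6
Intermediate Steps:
y(H, W) = 24 + 16*W
Z = 3908 (Z = -10 + 2*1959 = -10 + 3918 = 3908)
A(Q) = Q²
X(F, g) = √(F + g²) (X(F, g) = √(g² + F) = √(F + g²))
n = -3495030 (n = 7*((89*85)*(-66)) = 7*(7565*(-66)) = 7*(-499290) = -3495030)
n + X(Z, y(20, -9)) = -3495030 + √(3908 + (24 + 16*(-9))²) = -3495030 + √(3908 + (24 - 144)²) = -3495030 + √(3908 + (-120)²) = -3495030 + √(3908 + 14400) = -3495030 + √18308 = -3495030 + 2*√4577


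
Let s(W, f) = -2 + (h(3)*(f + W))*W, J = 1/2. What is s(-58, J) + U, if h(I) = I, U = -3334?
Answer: 6669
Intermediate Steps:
J = 1/2 ≈ 0.50000
s(W, f) = -2 + W*(3*W + 3*f) (s(W, f) = -2 + (3*(f + W))*W = -2 + (3*(W + f))*W = -2 + (3*W + 3*f)*W = -2 + W*(3*W + 3*f))
s(-58, J) + U = (-2 + 3*(-58)**2 + 3*(-58)*(1/2)) - 3334 = (-2 + 3*3364 - 87) - 3334 = (-2 + 10092 - 87) - 3334 = 10003 - 3334 = 6669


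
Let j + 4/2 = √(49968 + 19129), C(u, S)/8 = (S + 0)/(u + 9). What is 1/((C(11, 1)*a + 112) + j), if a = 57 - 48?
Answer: -2840/1404801 + 25*√69097/1404801 ≈ 0.0026563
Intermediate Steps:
a = 9
C(u, S) = 8*S/(9 + u) (C(u, S) = 8*((S + 0)/(u + 9)) = 8*(S/(9 + u)) = 8*S/(9 + u))
j = -2 + √69097 (j = -2 + √(49968 + 19129) = -2 + √69097 ≈ 260.86)
1/((C(11, 1)*a + 112) + j) = 1/(((8*1/(9 + 11))*9 + 112) + (-2 + √69097)) = 1/(((8*1/20)*9 + 112) + (-2 + √69097)) = 1/(((8*1*(1/20))*9 + 112) + (-2 + √69097)) = 1/(((⅖)*9 + 112) + (-2 + √69097)) = 1/((18/5 + 112) + (-2 + √69097)) = 1/(578/5 + (-2 + √69097)) = 1/(568/5 + √69097)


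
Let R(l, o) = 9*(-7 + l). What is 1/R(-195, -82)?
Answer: -1/1818 ≈ -0.00055005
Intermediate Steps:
R(l, o) = -63 + 9*l
1/R(-195, -82) = 1/(-63 + 9*(-195)) = 1/(-63 - 1755) = 1/(-1818) = -1/1818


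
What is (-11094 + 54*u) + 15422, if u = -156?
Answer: -4096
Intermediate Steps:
(-11094 + 54*u) + 15422 = (-11094 + 54*(-156)) + 15422 = (-11094 - 8424) + 15422 = -19518 + 15422 = -4096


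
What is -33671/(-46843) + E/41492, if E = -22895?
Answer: 324606647/1943609756 ≈ 0.16701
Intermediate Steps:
-33671/(-46843) + E/41492 = -33671/(-46843) - 22895/41492 = -33671*(-1/46843) - 22895*1/41492 = 33671/46843 - 22895/41492 = 324606647/1943609756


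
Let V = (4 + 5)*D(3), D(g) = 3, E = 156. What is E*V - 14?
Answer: 4198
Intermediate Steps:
V = 27 (V = (4 + 5)*3 = 9*3 = 27)
E*V - 14 = 156*27 - 14 = 4212 - 14 = 4198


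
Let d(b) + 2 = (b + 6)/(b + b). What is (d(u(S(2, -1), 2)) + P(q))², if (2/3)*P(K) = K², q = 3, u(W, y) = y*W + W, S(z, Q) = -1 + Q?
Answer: 529/4 ≈ 132.25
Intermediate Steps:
u(W, y) = W + W*y (u(W, y) = W*y + W = W + W*y)
d(b) = -2 + (6 + b)/(2*b) (d(b) = -2 + (b + 6)/(b + b) = -2 + (6 + b)/((2*b)) = -2 + (6 + b)*(1/(2*b)) = -2 + (6 + b)/(2*b))
P(K) = 3*K²/2
(d(u(S(2, -1), 2)) + P(q))² = ((-3/2 + 3/(((-1 - 1)*(1 + 2)))) + (3/2)*3²)² = ((-3/2 + 3/((-2*3))) + (3/2)*9)² = ((-3/2 + 3/(-6)) + 27/2)² = ((-3/2 + 3*(-⅙)) + 27/2)² = ((-3/2 - ½) + 27/2)² = (-2 + 27/2)² = (23/2)² = 529/4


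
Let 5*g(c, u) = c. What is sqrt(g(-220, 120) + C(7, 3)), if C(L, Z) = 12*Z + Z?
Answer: I*sqrt(5) ≈ 2.2361*I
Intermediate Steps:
C(L, Z) = 13*Z
g(c, u) = c/5
sqrt(g(-220, 120) + C(7, 3)) = sqrt((1/5)*(-220) + 13*3) = sqrt(-44 + 39) = sqrt(-5) = I*sqrt(5)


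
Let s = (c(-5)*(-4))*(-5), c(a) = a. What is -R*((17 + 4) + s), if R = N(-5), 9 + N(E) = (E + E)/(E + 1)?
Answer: -1027/2 ≈ -513.50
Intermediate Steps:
N(E) = -9 + 2*E/(1 + E) (N(E) = -9 + (E + E)/(E + 1) = -9 + (2*E)/(1 + E) = -9 + 2*E/(1 + E))
R = -13/2 (R = (-9 - 7*(-5))/(1 - 5) = (-9 + 35)/(-4) = -¼*26 = -13/2 ≈ -6.5000)
s = -100 (s = -5*(-4)*(-5) = 20*(-5) = -100)
-R*((17 + 4) + s) = -(-13)*((17 + 4) - 100)/2 = -(-13)*(21 - 100)/2 = -(-13)*(-79)/2 = -1*1027/2 = -1027/2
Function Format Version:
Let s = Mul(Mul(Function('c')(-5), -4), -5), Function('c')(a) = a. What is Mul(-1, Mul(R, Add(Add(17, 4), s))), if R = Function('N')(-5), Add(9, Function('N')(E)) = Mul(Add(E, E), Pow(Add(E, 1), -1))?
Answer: Rational(-1027, 2) ≈ -513.50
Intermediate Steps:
Function('N')(E) = Add(-9, Mul(2, E, Pow(Add(1, E), -1))) (Function('N')(E) = Add(-9, Mul(Add(E, E), Pow(Add(E, 1), -1))) = Add(-9, Mul(Mul(2, E), Pow(Add(1, E), -1))) = Add(-9, Mul(2, E, Pow(Add(1, E), -1))))
R = Rational(-13, 2) (R = Mul(Pow(Add(1, -5), -1), Add(-9, Mul(-7, -5))) = Mul(Pow(-4, -1), Add(-9, 35)) = Mul(Rational(-1, 4), 26) = Rational(-13, 2) ≈ -6.5000)
s = -100 (s = Mul(Mul(-5, -4), -5) = Mul(20, -5) = -100)
Mul(-1, Mul(R, Add(Add(17, 4), s))) = Mul(-1, Mul(Rational(-13, 2), Add(Add(17, 4), -100))) = Mul(-1, Mul(Rational(-13, 2), Add(21, -100))) = Mul(-1, Mul(Rational(-13, 2), -79)) = Mul(-1, Rational(1027, 2)) = Rational(-1027, 2)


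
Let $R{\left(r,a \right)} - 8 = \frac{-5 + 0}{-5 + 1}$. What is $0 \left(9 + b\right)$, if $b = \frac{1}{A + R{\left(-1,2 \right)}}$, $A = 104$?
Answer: $0$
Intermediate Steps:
$R{\left(r,a \right)} = \frac{37}{4}$ ($R{\left(r,a \right)} = 8 + \frac{-5 + 0}{-5 + 1} = 8 - \frac{5}{-4} = 8 - - \frac{5}{4} = 8 + \frac{5}{4} = \frac{37}{4}$)
$b = \frac{4}{453}$ ($b = \frac{1}{104 + \frac{37}{4}} = \frac{1}{\frac{453}{4}} = \frac{4}{453} \approx 0.00883$)
$0 \left(9 + b\right) = 0 \left(9 + \frac{4}{453}\right) = 0 \cdot \frac{4081}{453} = 0$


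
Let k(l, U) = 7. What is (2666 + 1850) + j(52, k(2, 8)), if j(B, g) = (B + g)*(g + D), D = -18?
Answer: 3867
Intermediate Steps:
j(B, g) = (-18 + g)*(B + g) (j(B, g) = (B + g)*(g - 18) = (B + g)*(-18 + g) = (-18 + g)*(B + g))
(2666 + 1850) + j(52, k(2, 8)) = (2666 + 1850) + (7² - 18*52 - 18*7 + 52*7) = 4516 + (49 - 936 - 126 + 364) = 4516 - 649 = 3867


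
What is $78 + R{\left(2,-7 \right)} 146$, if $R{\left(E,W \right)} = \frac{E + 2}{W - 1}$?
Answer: $5$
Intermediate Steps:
$R{\left(E,W \right)} = \frac{2 + E}{-1 + W}$
$78 + R{\left(2,-7 \right)} 146 = 78 + \frac{2 + 2}{-1 - 7} \cdot 146 = 78 + \frac{1}{-8} \cdot 4 \cdot 146 = 78 + \left(- \frac{1}{8}\right) 4 \cdot 146 = 78 - 73 = 5$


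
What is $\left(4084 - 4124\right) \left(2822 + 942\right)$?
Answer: $-150560$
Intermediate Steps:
$\left(4084 - 4124\right) \left(2822 + 942\right) = \left(-40\right) 3764 = -150560$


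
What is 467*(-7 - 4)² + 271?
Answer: 56778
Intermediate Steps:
467*(-7 - 4)² + 271 = 467*(-11)² + 271 = 467*121 + 271 = 56507 + 271 = 56778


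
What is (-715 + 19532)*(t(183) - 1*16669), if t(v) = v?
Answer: -310217062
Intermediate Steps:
(-715 + 19532)*(t(183) - 1*16669) = (-715 + 19532)*(183 - 1*16669) = 18817*(183 - 16669) = 18817*(-16486) = -310217062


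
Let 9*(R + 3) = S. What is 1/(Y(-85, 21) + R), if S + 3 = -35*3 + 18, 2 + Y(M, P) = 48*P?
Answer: 1/993 ≈ 0.0010071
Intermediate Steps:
Y(M, P) = -2 + 48*P
S = -90 (S = -3 + (-35*3 + 18) = -3 + (-105 + 18) = -3 - 87 = -90)
R = -13 (R = -3 + (⅑)*(-90) = -3 - 10 = -13)
1/(Y(-85, 21) + R) = 1/((-2 + 48*21) - 13) = 1/((-2 + 1008) - 13) = 1/(1006 - 13) = 1/993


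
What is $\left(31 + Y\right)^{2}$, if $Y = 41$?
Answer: $5184$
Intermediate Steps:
$\left(31 + Y\right)^{2} = \left(31 + 41\right)^{2} = 72^{2} = 5184$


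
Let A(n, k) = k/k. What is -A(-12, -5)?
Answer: -1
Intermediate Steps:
A(n, k) = 1
-A(-12, -5) = -1*1 = -1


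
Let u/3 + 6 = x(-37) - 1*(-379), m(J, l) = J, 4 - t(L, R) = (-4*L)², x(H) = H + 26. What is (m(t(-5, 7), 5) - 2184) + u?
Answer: -1494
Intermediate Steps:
x(H) = 26 + H
t(L, R) = 4 - 16*L² (t(L, R) = 4 - (-4*L)² = 4 - 16*L²)
u = 1086 (u = -18 + 3*((26 - 37) - 1*(-379)) = -18 + 3*(-11 + 379) = -18 + 3*368 = -18 + 1104 = 1086)
(m(t(-5, 7), 5) - 2184) + u = ((4 - 16*(-5)²) - 2184) + 1086 = ((4 - 16*25) - 2184) + 1086 = ((4 - 400) - 2184) + 1086 = (-396 - 2184) + 1086 = -2580 + 1086 = -1494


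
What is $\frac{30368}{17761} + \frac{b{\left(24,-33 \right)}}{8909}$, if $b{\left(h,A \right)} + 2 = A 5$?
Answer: $\frac{267582425}{158232749} \approx 1.6911$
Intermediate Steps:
$b{\left(h,A \right)} = -2 + 5 A$ ($b{\left(h,A \right)} = -2 + A 5 = -2 + 5 A$)
$\frac{30368}{17761} + \frac{b{\left(24,-33 \right)}}{8909} = \frac{30368}{17761} + \frac{-2 + 5 \left(-33\right)}{8909} = 30368 \cdot \frac{1}{17761} + \left(-2 - 165\right) \frac{1}{8909} = \frac{30368}{17761} - \frac{167}{8909} = \frac{267582425}{158232749}$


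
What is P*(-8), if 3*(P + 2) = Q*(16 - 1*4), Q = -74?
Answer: 2384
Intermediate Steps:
P = -298 (P = -2 + (-74*(16 - 1*4))/3 = -2 + (-74*(16 - 4))/3 = -2 + (-74*12)/3 = -2 + (⅓)*(-888) = -2 - 296 = -298)
P*(-8) = -298*(-8) = 2384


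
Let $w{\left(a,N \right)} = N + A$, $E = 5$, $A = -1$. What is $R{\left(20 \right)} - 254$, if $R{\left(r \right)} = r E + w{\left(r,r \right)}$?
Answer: $-135$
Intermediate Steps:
$w{\left(a,N \right)} = -1 + N$ ($w{\left(a,N \right)} = N - 1 = -1 + N$)
$R{\left(r \right)} = -1 + 6 r$ ($R{\left(r \right)} = r 5 + \left(-1 + r\right) = 5 r + \left(-1 + r\right) = -1 + 6 r$)
$R{\left(20 \right)} - 254 = \left(-1 + 6 \cdot 20\right) - 254 = \left(-1 + 120\right) - 254 = 119 - 254 = -135$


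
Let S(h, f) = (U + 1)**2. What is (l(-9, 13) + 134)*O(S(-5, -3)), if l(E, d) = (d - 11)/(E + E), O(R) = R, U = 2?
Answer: 1205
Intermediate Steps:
S(h, f) = 9 (S(h, f) = (2 + 1)**2 = 3**2 = 9)
l(E, d) = (-11 + d)/(2*E) (l(E, d) = (-11 + d)/((2*E)) = (-11 + d)*(1/(2*E)) = (-11 + d)/(2*E))
(l(-9, 13) + 134)*O(S(-5, -3)) = ((1/2)*(-11 + 13)/(-9) + 134)*9 = ((1/2)*(-1/9)*2 + 134)*9 = (-1/9 + 134)*9 = (1205/9)*9 = 1205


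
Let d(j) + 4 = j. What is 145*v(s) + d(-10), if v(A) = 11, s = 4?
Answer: 1581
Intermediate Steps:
d(j) = -4 + j
145*v(s) + d(-10) = 145*11 + (-4 - 10) = 1595 - 14 = 1581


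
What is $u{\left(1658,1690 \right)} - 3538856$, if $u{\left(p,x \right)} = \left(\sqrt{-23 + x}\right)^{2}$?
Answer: $-3537189$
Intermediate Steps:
$u{\left(p,x \right)} = -23 + x$
$u{\left(1658,1690 \right)} - 3538856 = \left(-23 + 1690\right) - 3538856 = 1667 - 3538856 = -3537189$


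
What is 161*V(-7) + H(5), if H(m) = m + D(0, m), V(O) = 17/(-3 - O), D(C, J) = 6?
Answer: 2781/4 ≈ 695.25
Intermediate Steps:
H(m) = 6 + m (H(m) = m + 6 = 6 + m)
161*V(-7) + H(5) = 161*(-17/(3 - 7)) + (6 + 5) = 161*(-17/(-4)) + 11 = 161*(-17*(-¼)) + 11 = 161*(17/4) + 11 = 2737/4 + 11 = 2781/4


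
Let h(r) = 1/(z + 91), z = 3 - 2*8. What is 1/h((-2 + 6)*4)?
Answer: 78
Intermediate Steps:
z = -13 (z = 3 - 16 = -13)
h(r) = 1/78 (h(r) = 1/(-13 + 91) = 1/78)
1/h((-2 + 6)*4) = 1/(1/78) = 78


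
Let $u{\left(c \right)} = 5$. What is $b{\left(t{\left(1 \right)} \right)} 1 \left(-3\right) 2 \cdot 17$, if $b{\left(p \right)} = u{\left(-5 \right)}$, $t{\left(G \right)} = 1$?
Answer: $-510$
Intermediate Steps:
$b{\left(p \right)} = 5$
$b{\left(t{\left(1 \right)} \right)} 1 \left(-3\right) 2 \cdot 17 = 5 \cdot 1 \left(-3\right) 2 \cdot 17 = 5 \left(\left(-3\right) 2\right) 17 = 5 \left(-6\right) 17 = \left(-30\right) 17 = -510$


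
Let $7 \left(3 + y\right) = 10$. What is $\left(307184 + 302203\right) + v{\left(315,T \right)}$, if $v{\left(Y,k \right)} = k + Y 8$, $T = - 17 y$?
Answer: $\frac{4283536}{7} \approx 6.1193 \cdot 10^{5}$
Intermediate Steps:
$y = - \frac{11}{7}$ ($y = -3 + \frac{1}{7} \cdot 10 = -3 + \frac{10}{7} = - \frac{11}{7} \approx -1.5714$)
$T = \frac{187}{7}$ ($T = \left(-17\right) \left(- \frac{11}{7}\right) = \frac{187}{7} \approx 26.714$)
$v{\left(Y,k \right)} = k + 8 Y$
$\left(307184 + 302203\right) + v{\left(315,T \right)} = \left(307184 + 302203\right) + \left(\frac{187}{7} + 8 \cdot 315\right) = 609387 + \left(\frac{187}{7} + 2520\right) = 609387 + \frac{17827}{7} = \frac{4283536}{7}$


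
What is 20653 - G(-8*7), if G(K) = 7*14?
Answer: 20555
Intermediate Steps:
G(K) = 98
20653 - G(-8*7) = 20653 - 1*98 = 20653 - 98 = 20555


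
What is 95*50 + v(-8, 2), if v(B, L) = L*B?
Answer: 4734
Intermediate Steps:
v(B, L) = B*L
95*50 + v(-8, 2) = 95*50 - 8*2 = 4750 - 16 = 4734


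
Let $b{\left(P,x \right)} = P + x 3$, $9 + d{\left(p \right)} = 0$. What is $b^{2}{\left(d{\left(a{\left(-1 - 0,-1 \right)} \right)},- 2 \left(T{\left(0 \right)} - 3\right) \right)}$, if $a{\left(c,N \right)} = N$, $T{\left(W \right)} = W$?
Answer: $81$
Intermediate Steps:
$d{\left(p \right)} = -9$ ($d{\left(p \right)} = -9 + 0 = -9$)
$b{\left(P,x \right)} = P + 3 x$
$b^{2}{\left(d{\left(a{\left(-1 - 0,-1 \right)} \right)},- 2 \left(T{\left(0 \right)} - 3\right) \right)} = \left(-9 + 3 \left(- 2 \left(0 - 3\right)\right)\right)^{2} = \left(-9 + 3 \left(\left(-2\right) \left(-3\right)\right)\right)^{2} = \left(-9 + 3 \cdot 6\right)^{2} = \left(-9 + 18\right)^{2} = 9^{2} = 81$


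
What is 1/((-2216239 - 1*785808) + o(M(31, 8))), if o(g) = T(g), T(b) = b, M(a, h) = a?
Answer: -1/3002016 ≈ -3.3311e-7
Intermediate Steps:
o(g) = g
1/((-2216239 - 1*785808) + o(M(31, 8))) = 1/((-2216239 - 1*785808) + 31) = 1/((-2216239 - 785808) + 31) = 1/(-3002047 + 31) = 1/(-3002016) = -1/3002016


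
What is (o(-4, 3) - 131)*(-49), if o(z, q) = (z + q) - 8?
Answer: 6860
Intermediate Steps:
o(z, q) = -8 + q + z (o(z, q) = (q + z) - 8 = -8 + q + z)
(o(-4, 3) - 131)*(-49) = ((-8 + 3 - 4) - 131)*(-49) = (-9 - 131)*(-49) = -140*(-49) = 6860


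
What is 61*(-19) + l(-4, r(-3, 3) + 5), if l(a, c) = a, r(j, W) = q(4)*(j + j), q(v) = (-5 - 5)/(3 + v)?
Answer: -1163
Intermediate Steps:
q(v) = -10/(3 + v)
r(j, W) = -20*j/7 (r(j, W) = (-10/(3 + 4))*(j + j) = (-10/7)*(2*j) = (-10*⅐)*(2*j) = -20*j/7)
61*(-19) + l(-4, r(-3, 3) + 5) = 61*(-19) - 4 = -1159 - 4 = -1163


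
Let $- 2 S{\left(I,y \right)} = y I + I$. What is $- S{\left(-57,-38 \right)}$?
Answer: $\frac{2109}{2} \approx 1054.5$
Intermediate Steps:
$S{\left(I,y \right)} = - \frac{I}{2} - \frac{I y}{2}$ ($S{\left(I,y \right)} = - \frac{y I + I}{2} = - \frac{I y + I}{2} = - \frac{I + I y}{2} = - \frac{I}{2} - \frac{I y}{2}$)
$- S{\left(-57,-38 \right)} = - \frac{\left(-1\right) \left(-57\right) \left(1 - 38\right)}{2} = - \frac{\left(-1\right) \left(-57\right) \left(-37\right)}{2} = \left(-1\right) \left(- \frac{2109}{2}\right) = \frac{2109}{2}$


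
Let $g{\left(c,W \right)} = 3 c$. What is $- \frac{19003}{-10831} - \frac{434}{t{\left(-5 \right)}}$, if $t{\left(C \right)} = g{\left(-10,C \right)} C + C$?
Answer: $- \frac{1945219}{1570495} \approx -1.2386$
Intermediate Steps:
$t{\left(C \right)} = - 29 C$ ($t{\left(C \right)} = 3 \left(-10\right) C + C = - 30 C + C = - 29 C$)
$- \frac{19003}{-10831} - \frac{434}{t{\left(-5 \right)}} = - \frac{19003}{-10831} - \frac{434}{\left(-29\right) \left(-5\right)} = \left(-19003\right) \left(- \frac{1}{10831}\right) - \frac{434}{145} = \frac{19003}{10831} - \frac{434}{145} = - \frac{1945219}{1570495}$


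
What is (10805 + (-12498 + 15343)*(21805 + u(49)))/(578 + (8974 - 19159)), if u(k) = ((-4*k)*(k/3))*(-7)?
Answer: -377401750/28821 ≈ -13095.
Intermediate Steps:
u(k) = 28*k**2/3 (u(k) = ((-4*k)*(k*(1/3)))*(-7) = ((-4*k)*(k/3))*(-7) = -4*k**2/3*(-7) = 28*k**2/3)
(10805 + (-12498 + 15343)*(21805 + u(49)))/(578 + (8974 - 19159)) = (10805 + (-12498 + 15343)*(21805 + (28/3)*49**2))/(578 + (8974 - 19159)) = (10805 + 2845*(21805 + (28/3)*2401))/(578 - 10185) = (10805 + 2845*(21805 + 67228/3))/(-9607) = (10805 + 2845*(132643/3))*(-1/9607) = (10805 + 377369335/3)*(-1/9607) = (377401750/3)*(-1/9607) = -377401750/28821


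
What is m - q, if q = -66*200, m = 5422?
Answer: 18622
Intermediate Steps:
q = -13200
m - q = 5422 - 1*(-13200) = 5422 + 13200 = 18622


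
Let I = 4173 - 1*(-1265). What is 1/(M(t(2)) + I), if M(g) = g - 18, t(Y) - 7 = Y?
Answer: 1/5429 ≈ 0.00018420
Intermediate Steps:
t(Y) = 7 + Y
I = 5438 (I = 4173 + 1265 = 5438)
M(g) = -18 + g
1/(M(t(2)) + I) = 1/((-18 + (7 + 2)) + 5438) = 1/((-18 + 9) + 5438) = 1/(-9 + 5438) = 1/5429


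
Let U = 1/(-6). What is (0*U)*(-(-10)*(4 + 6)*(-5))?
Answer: 0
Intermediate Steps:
U = -1/6 ≈ -0.16667
(0*U)*(-(-10)*(4 + 6)*(-5)) = (0*(-1/6))*(-(-10)*(4 + 6)*(-5)) = 0*(-(-10)*10*(-5)) = 0*(-2*(-50)*(-5)) = 0*(100*(-5)) = 0*(-500) = 0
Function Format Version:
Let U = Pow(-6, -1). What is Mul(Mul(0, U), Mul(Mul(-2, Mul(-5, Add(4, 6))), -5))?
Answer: 0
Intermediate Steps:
U = Rational(-1, 6) ≈ -0.16667
Mul(Mul(0, U), Mul(Mul(-2, Mul(-5, Add(4, 6))), -5)) = Mul(Mul(0, Rational(-1, 6)), Mul(Mul(-2, Mul(-5, Add(4, 6))), -5)) = Mul(0, Mul(Mul(-2, Mul(-5, 10)), -5)) = Mul(0, Mul(Mul(-2, -50), -5)) = Mul(0, Mul(100, -5)) = Mul(0, -500) = 0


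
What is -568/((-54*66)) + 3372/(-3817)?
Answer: -223858/309177 ≈ -0.72404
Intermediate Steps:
-568/((-54*66)) + 3372/(-3817) = -568/(-3564) + 3372*(-1/3817) = -568*(-1/3564) - 3372/3817 = 142/891 - 3372/3817 = -223858/309177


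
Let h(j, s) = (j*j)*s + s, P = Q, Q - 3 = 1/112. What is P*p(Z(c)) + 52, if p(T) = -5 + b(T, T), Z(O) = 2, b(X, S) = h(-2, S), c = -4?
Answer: 7509/112 ≈ 67.045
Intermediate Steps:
Q = 337/112 (Q = 3 + 1/112 = 337/112 ≈ 3.0089)
P = 337/112 ≈ 3.0089
h(j, s) = s + s*j**2 (h(j, s) = j**2*s + s = s*j**2 + s = s + s*j**2)
b(X, S) = 5*S (b(X, S) = S*(1 + (-2)**2) = S*(1 + 4) = S*5 = 5*S)
p(T) = -5 + 5*T
P*p(Z(c)) + 52 = 337*(-5 + 5*2)/112 + 52 = 337*(-5 + 10)/112 + 52 = (337/112)*5 + 52 = 1685/112 + 52 = 7509/112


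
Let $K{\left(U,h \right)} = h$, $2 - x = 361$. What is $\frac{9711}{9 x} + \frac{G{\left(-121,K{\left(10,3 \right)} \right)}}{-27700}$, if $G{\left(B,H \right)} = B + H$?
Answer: $- \frac{14922969}{4972150} \approx -3.0013$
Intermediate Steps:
$x = -359$ ($x = 2 - 361 = -359$)
$\frac{9711}{9 x} + \frac{G{\left(-121,K{\left(10,3 \right)} \right)}}{-27700} = \frac{9711}{9 \left(-359\right)} + \frac{-121 + 3}{-27700} = \frac{9711}{-3231} - - \frac{59}{13850} = 9711 \left(- \frac{1}{3231}\right) + \frac{59}{13850} = - \frac{1079}{359} + \frac{59}{13850} = - \frac{14922969}{4972150}$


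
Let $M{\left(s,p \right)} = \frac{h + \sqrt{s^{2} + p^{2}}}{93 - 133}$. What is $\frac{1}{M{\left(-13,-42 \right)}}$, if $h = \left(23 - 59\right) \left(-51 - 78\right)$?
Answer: $- \frac{185760}{21564803} + \frac{40 \sqrt{1933}}{21564803} \approx -0.0085325$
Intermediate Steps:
$h = 4644$ ($h = \left(-36\right) \left(-129\right) = 4644$)
$M{\left(s,p \right)} = - \frac{1161}{10} - \frac{\sqrt{p^{2} + s^{2}}}{40}$ ($M{\left(s,p \right)} = \frac{4644 + \sqrt{s^{2} + p^{2}}}{93 - 133} = \frac{4644 + \sqrt{p^{2} + s^{2}}}{-40} = \left(4644 + \sqrt{p^{2} + s^{2}}\right) \left(- \frac{1}{40}\right) = - \frac{1161}{10} - \frac{\sqrt{p^{2} + s^{2}}}{40}$)
$\frac{1}{M{\left(-13,-42 \right)}} = \frac{1}{- \frac{1161}{10} - \frac{\sqrt{\left(-42\right)^{2} + \left(-13\right)^{2}}}{40}} = \frac{1}{- \frac{1161}{10} - \frac{\sqrt{1764 + 169}}{40}} = \frac{1}{- \frac{1161}{10} - \frac{\sqrt{1933}}{40}}$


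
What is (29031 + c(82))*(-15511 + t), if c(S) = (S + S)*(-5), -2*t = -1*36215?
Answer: 146499723/2 ≈ 7.3250e+7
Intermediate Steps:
t = 36215/2 (t = -(-1)*36215/2 = -½*(-36215) = 36215/2 ≈ 18108.)
c(S) = -10*S (c(S) = (2*S)*(-5) = -10*S)
(29031 + c(82))*(-15511 + t) = (29031 - 10*82)*(-15511 + 36215/2) = (29031 - 820)*(5193/2) = 28211*(5193/2) = 146499723/2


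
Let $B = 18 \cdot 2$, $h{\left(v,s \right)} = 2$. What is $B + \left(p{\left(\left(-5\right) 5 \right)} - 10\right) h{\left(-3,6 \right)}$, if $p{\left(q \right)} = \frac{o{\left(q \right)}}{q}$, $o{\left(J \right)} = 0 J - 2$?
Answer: $\frac{404}{25} \approx 16.16$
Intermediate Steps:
$o{\left(J \right)} = -2$ ($o{\left(J \right)} = 0 - 2 = -2$)
$p{\left(q \right)} = - \frac{2}{q}$
$B = 36$
$B + \left(p{\left(\left(-5\right) 5 \right)} - 10\right) h{\left(-3,6 \right)} = 36 + \left(- \frac{2}{\left(-5\right) 5} - 10\right) 2 = 36 + \left(- \frac{2}{-25} - 10\right) 2 = 36 + \left(\left(-2\right) \left(- \frac{1}{25}\right) - 10\right) 2 = 36 + \left(\frac{2}{25} - 10\right) 2 = 36 - \frac{496}{25} = \frac{404}{25}$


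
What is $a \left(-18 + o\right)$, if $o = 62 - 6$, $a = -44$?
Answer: $-1672$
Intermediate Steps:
$o = 56$ ($o = 62 - 6 = 56$)
$a \left(-18 + o\right) = - 44 \left(-18 + 56\right) = \left(-44\right) 38 = -1672$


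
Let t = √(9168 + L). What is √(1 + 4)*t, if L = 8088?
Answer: 2*√21570 ≈ 293.73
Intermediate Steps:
t = 2*√4314 (t = √(9168 + 8088) = √17256 = 2*√4314 ≈ 131.36)
√(1 + 4)*t = √(1 + 4)*(2*√4314) = √5*(2*√4314) = 2*√21570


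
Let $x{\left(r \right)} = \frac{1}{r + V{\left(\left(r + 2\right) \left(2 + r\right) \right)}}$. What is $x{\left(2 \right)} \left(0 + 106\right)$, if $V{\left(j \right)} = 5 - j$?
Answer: $- \frac{106}{9} \approx -11.778$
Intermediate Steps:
$x{\left(r \right)} = \frac{1}{5 + r - \left(2 + r\right)^{2}}$ ($x{\left(r \right)} = \frac{1}{r - \left(-5 + \left(r + 2\right) \left(2 + r\right)\right)} = \frac{1}{r - \left(-5 + \left(2 + r\right) \left(2 + r\right)\right)} = \frac{1}{r - \left(-5 + \left(2 + r\right)^{2}\right)} = \frac{1}{5 + r - \left(2 + r\right)^{2}}$)
$x{\left(2 \right)} \left(0 + 106\right) = - \frac{1}{-1 + 2^{2} + 3 \cdot 2} \left(0 + 106\right) = - \frac{1}{-1 + 4 + 6} \cdot 106 = - \frac{1}{9} \cdot 106 = \left(-1\right) \frac{1}{9} \cdot 106 = \left(- \frac{1}{9}\right) 106 = - \frac{106}{9}$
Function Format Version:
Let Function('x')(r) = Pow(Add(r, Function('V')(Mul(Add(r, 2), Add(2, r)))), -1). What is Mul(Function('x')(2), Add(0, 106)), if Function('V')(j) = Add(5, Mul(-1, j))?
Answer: Rational(-106, 9) ≈ -11.778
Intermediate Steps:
Function('x')(r) = Pow(Add(5, r, Mul(-1, Pow(Add(2, r), 2))), -1) (Function('x')(r) = Pow(Add(r, Add(5, Mul(-1, Mul(Add(r, 2), Add(2, r))))), -1) = Pow(Add(r, Add(5, Mul(-1, Mul(Add(2, r), Add(2, r))))), -1) = Pow(Add(r, Add(5, Mul(-1, Pow(Add(2, r), 2)))), -1) = Pow(Add(5, r, Mul(-1, Pow(Add(2, r), 2))), -1))
Mul(Function('x')(2), Add(0, 106)) = Mul(Mul(-1, Pow(Add(-1, Pow(2, 2), Mul(3, 2)), -1)), Add(0, 106)) = Mul(Mul(-1, Pow(Add(-1, 4, 6), -1)), 106) = Mul(Mul(-1, Pow(9, -1)), 106) = Mul(Mul(-1, Rational(1, 9)), 106) = Mul(Rational(-1, 9), 106) = Rational(-106, 9)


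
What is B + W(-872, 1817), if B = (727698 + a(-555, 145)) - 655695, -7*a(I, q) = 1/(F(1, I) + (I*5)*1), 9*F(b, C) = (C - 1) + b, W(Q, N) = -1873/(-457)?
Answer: 1960284526451/27223490 ≈ 72007.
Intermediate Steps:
W(Q, N) = 1873/457 (W(Q, N) = -1873*(-1/457) = 1873/457)
F(b, C) = -1/9 + C/9 + b/9 (F(b, C) = ((C - 1) + b)/9 = ((-1 + C) + b)/9 = (-1 + C + b)/9 = -1/9 + C/9 + b/9)
a(I, q) = -9/(322*I) (a(I, q) = -1/(7*((-1/9 + I/9 + (1/9)*1) + (I*5)*1)) = -1/(7*((-1/9 + I/9 + 1/9) + (5*I)*1)) = -1/(7*(I/9 + 5*I)) = -9/(46*I)/7 = -9/(322*I))
B = 4289218713/59570 (B = (727698 - 9/322/(-555)) - 655695 = (727698 - 9/322*(-1/555)) - 655695 = (727698 + 3/59570) - 655695 = 43348969863/59570 - 655695 = 4289218713/59570 ≈ 72003.)
B + W(-872, 1817) = 4289218713/59570 + 1873/457 = 1960284526451/27223490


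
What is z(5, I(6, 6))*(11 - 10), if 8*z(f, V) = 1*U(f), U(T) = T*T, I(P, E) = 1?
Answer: 25/8 ≈ 3.1250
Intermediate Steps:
U(T) = T**2
z(f, V) = f**2/8 (z(f, V) = (1*f**2)/8 = f**2/8)
z(5, I(6, 6))*(11 - 10) = ((1/8)*5**2)*(11 - 10) = ((1/8)*25)*1 = (25/8)*1 = 25/8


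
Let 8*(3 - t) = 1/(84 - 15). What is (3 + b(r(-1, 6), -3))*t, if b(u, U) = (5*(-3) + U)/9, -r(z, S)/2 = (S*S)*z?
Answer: 1655/552 ≈ 2.9982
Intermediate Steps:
r(z, S) = -2*z*S**2 (r(z, S) = -2*S*S*z = -2*S**2*z = -2*z*S**2)
b(u, U) = -5/3 + U/9 (b(u, U) = (-15 + U)*(1/9) = -5/3 + U/9)
t = 1655/552 (t = 3 - 1/(8*(84 - 15)) = 3 - 1/8/69 = 3 - 1/8*1/69 = 3 - 1/552 = 1655/552 ≈ 2.9982)
(3 + b(r(-1, 6), -3))*t = (3 + (-5/3 + (1/9)*(-3)))*(1655/552) = (3 + (-5/3 - 1/3))*(1655/552) = (3 - 2)*(1655/552) = 1*(1655/552) = 1655/552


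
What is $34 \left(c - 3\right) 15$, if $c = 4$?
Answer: $510$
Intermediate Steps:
$34 \left(c - 3\right) 15 = 34 \left(4 - 3\right) 15 = 34 \cdot 1 \cdot 15 = 34 \cdot 15 = 510$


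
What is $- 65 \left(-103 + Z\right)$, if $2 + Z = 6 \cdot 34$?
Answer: $-6435$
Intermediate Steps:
$Z = 202$ ($Z = -2 + 6 \cdot 34 = -2 + 204 = 202$)
$- 65 \left(-103 + Z\right) = - 65 \left(-103 + 202\right) = \left(-65\right) 99 = -6435$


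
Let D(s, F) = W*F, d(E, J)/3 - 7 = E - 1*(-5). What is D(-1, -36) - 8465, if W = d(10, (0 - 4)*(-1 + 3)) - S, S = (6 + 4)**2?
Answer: -7241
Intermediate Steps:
d(E, J) = 36 + 3*E (d(E, J) = 21 + 3*(E - 1*(-5)) = 21 + 3*(E + 5) = 21 + 3*(5 + E) = 21 + (15 + 3*E) = 36 + 3*E)
S = 100 (S = 10**2 = 100)
W = -34 (W = (36 + 3*10) - 1*100 = (36 + 30) - 100 = 66 - 100 = -34)
D(s, F) = -34*F
D(-1, -36) - 8465 = -34*(-36) - 8465 = 1224 - 8465 = -7241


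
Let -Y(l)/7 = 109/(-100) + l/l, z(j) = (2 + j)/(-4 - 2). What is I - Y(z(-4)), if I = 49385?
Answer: 4938437/100 ≈ 49384.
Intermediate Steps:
z(j) = -⅓ - j/6 (z(j) = (2 + j)/(-6) = (2 + j)*(-⅙) = -⅓ - j/6)
Y(l) = 63/100 (Y(l) = -7*(109/(-100) + l/l) = -7*(109*(-1/100) + 1) = -7*(-109/100 + 1) = -7*(-9/100) = 63/100)
I - Y(z(-4)) = 49385 - 1*63/100 = 49385 - 63/100 = 4938437/100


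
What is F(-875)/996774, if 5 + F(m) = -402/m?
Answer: -3973/872177250 ≈ -4.5553e-6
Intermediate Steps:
F(m) = -5 - 402/m
F(-875)/996774 = (-5 - 402/(-875))/996774 = (-5 - 402*(-1/875))*(1/996774) = (-5 + 402/875)*(1/996774) = -3973/875*1/996774 = -3973/872177250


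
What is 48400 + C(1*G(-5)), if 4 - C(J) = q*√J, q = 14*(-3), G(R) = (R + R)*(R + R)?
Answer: 48824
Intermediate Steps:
G(R) = 4*R² (G(R) = (2*R)*(2*R) = 4*R²)
q = -42
C(J) = 4 + 42*√J (C(J) = 4 - (-42)*√J = 4 + 42*√J)
48400 + C(1*G(-5)) = 48400 + (4 + 42*√(1*(4*(-5)²))) = 48400 + (4 + 42*√(1*(4*25))) = 48400 + (4 + 42*√(1*100)) = 48400 + (4 + 42*√100) = 48400 + (4 + 42*10) = 48400 + (4 + 420) = 48400 + 424 = 48824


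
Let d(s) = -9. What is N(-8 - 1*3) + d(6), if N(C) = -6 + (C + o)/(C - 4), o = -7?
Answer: -69/5 ≈ -13.800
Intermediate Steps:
N(C) = -6 + (-7 + C)/(-4 + C) (N(C) = -6 + (C - 7)/(C - 4) = -6 + (-7 + C)/(-4 + C))
N(-8 - 1*3) + d(6) = (17 - 5*(-8 - 1*3))/(-4 + (-8 - 1*3)) - 9 = (17 - 5*(-8 - 3))/(-4 + (-8 - 3)) - 9 = (17 - 5*(-11))/(-4 - 11) - 9 = (17 + 55)/(-15) - 9 = -1/15*72 - 9 = -24/5 - 9 = -69/5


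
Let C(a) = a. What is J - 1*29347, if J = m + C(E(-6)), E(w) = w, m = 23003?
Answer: -6350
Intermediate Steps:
J = 22997 (J = 23003 - 6 = 22997)
J - 1*29347 = 22997 - 1*29347 = 22997 - 29347 = -6350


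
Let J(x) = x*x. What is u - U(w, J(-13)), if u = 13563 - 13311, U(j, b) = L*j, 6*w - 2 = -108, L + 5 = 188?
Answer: 3485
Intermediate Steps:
L = 183 (L = -5 + 188 = 183)
J(x) = x²
w = -53/3 (w = ⅓ + (⅙)*(-108) = ⅓ - 18 = -53/3 ≈ -17.667)
U(j, b) = 183*j
u = 252
u - U(w, J(-13)) = 252 - 183*(-53)/3 = 252 - 1*(-3233) = 252 + 3233 = 3485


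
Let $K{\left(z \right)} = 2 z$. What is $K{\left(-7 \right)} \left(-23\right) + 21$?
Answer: $343$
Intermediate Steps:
$K{\left(-7 \right)} \left(-23\right) + 21 = 2 \left(-7\right) \left(-23\right) + 21 = \left(-14\right) \left(-23\right) + 21 = 322 + 21 = 343$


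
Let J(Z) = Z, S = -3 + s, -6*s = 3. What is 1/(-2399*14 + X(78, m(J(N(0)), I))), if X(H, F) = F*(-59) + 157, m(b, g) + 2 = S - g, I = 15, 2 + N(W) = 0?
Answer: -2/64439 ≈ -3.1037e-5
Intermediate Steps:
s = -½ (s = -⅙*3 = -½ ≈ -0.50000)
N(W) = -2 (N(W) = -2 + 0 = -2)
S = -7/2 (S = -3 - ½ = -7/2 ≈ -3.5000)
m(b, g) = -11/2 - g (m(b, g) = -2 + (-7/2 - g) = -11/2 - g)
X(H, F) = 157 - 59*F (X(H, F) = -59*F + 157 = 157 - 59*F)
1/(-2399*14 + X(78, m(J(N(0)), I))) = 1/(-2399*14 + (157 - 59*(-11/2 - 1*15))) = 1/(-33586 + (157 - 59*(-11/2 - 15))) = 1/(-33586 + (157 - 59*(-41/2))) = 1/(-33586 + (157 + 2419/2)) = 1/(-33586 + 2733/2) = 1/(-64439/2) = -2/64439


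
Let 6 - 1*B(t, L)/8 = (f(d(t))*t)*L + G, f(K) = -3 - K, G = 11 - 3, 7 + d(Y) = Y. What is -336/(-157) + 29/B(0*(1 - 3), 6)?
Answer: 823/2512 ≈ 0.32763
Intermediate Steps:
d(Y) = -7 + Y
G = 8
B(t, L) = -16 - 8*L*t*(4 - t) (B(t, L) = 48 - 8*(((-3 - (-7 + t))*t)*L + 8) = 48 - 8*(((-3 + (7 - t))*t)*L + 8) = 48 - 8*(((4 - t)*t)*L + 8) = 48 - 8*((t*(4 - t))*L + 8) = 48 - 8*(L*t*(4 - t) + 8) = 48 - 8*(8 + L*t*(4 - t)) = 48 + (-64 - 8*L*t*(4 - t)) = -16 - 8*L*t*(4 - t))
-336/(-157) + 29/B(0*(1 - 3), 6) = -336/(-157) + 29/(-16 + 8*6*(0*(1 - 3))*(-4 + 0*(1 - 3))) = -336*(-1/157) + 29/(-16 + 8*6*(0*(-2))*(-4 + 0*(-2))) = 336/157 + 29/(-16 + 8*6*0*(-4 + 0)) = 336/157 + 29/(-16 + 8*6*0*(-4)) = 336/157 + 29/(-16 + 0) = 336/157 + 29/(-16) = 336/157 + 29*(-1/16) = 336/157 - 29/16 = 823/2512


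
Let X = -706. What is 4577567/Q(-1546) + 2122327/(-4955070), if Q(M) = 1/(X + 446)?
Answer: -5897362879941727/4955070 ≈ -1.1902e+9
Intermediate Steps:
Q(M) = -1/260 (Q(M) = 1/(-706 + 446) = 1/(-260) = -1/260)
4577567/Q(-1546) + 2122327/(-4955070) = 4577567/(-1/260) + 2122327/(-4955070) = 4577567*(-260) + 2122327*(-1/4955070) = -1190167420 - 2122327/4955070 = -5897362879941727/4955070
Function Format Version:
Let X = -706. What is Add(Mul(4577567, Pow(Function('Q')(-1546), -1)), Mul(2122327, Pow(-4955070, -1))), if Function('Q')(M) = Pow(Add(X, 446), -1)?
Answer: Rational(-5897362879941727, 4955070) ≈ -1.1902e+9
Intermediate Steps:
Function('Q')(M) = Rational(-1, 260) (Function('Q')(M) = Pow(Add(-706, 446), -1) = Pow(-260, -1) = Rational(-1, 260))
Add(Mul(4577567, Pow(Function('Q')(-1546), -1)), Mul(2122327, Pow(-4955070, -1))) = Add(Mul(4577567, Pow(Rational(-1, 260), -1)), Mul(2122327, Pow(-4955070, -1))) = Add(Mul(4577567, -260), Mul(2122327, Rational(-1, 4955070))) = Add(-1190167420, Rational(-2122327, 4955070)) = Rational(-5897362879941727, 4955070)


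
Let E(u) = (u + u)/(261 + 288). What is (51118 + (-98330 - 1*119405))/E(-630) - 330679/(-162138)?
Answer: 823979035483/11349660 ≈ 72600.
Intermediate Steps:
E(u) = 2*u/549 (E(u) = (2*u)/549 = (2*u)*(1/549) = 2*u/549)
(51118 + (-98330 - 1*119405))/E(-630) - 330679/(-162138) = (51118 + (-98330 - 1*119405))/(((2/549)*(-630))) - 330679/(-162138) = (51118 + (-98330 - 119405))/(-140/61) - 330679*(-1/162138) = (51118 - 217735)*(-61/140) + 330679/162138 = -166617*(-61/140) + 330679/162138 = 10163637/140 + 330679/162138 = 823979035483/11349660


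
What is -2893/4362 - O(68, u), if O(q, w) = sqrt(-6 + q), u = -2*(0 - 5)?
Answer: -2893/4362 - sqrt(62) ≈ -8.5372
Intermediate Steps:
u = 10 (u = -2*(-5) = 10)
-2893/4362 - O(68, u) = -2893/4362 - sqrt(-6 + 68) = -2893*1/4362 - sqrt(62) = -2893/4362 - sqrt(62)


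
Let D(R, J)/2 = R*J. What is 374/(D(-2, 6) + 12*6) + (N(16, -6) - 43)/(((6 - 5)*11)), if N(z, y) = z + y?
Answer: 115/24 ≈ 4.7917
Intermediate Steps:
N(z, y) = y + z
D(R, J) = 2*J*R (D(R, J) = 2*(R*J) = 2*(J*R) = 2*J*R)
374/(D(-2, 6) + 12*6) + (N(16, -6) - 43)/(((6 - 5)*11)) = 374/(2*6*(-2) + 12*6) + ((-6 + 16) - 43)/(((6 - 5)*11)) = 374/(-24 + 72) + (10 - 43)/((1*11)) = 374/48 - 33/11 = 374*(1/48) - 33*1/11 = 187/24 - 3 = 115/24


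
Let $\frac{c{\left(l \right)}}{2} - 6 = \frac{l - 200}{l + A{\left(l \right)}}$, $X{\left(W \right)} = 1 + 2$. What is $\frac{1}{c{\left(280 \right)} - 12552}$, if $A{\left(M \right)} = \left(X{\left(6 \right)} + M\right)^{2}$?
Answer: $- \frac{80369}{1007827100} \approx -7.9745 \cdot 10^{-5}$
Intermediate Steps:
$X{\left(W \right)} = 3$
$A{\left(M \right)} = \left(3 + M\right)^{2}$
$c{\left(l \right)} = 12 + \frac{2 \left(-200 + l\right)}{l + \left(3 + l\right)^{2}}$ ($c{\left(l \right)} = 12 + 2 \frac{l - 200}{l + \left(3 + l\right)^{2}} = 12 + 2 \frac{-200 + l}{l + \left(3 + l\right)^{2}} = 12 + \frac{2 \left(-200 + l\right)}{l + \left(3 + l\right)^{2}}$)
$\frac{1}{c{\left(280 \right)} - 12552} = \frac{1}{\frac{2 \left(-200 + 6 \left(3 + 280\right)^{2} + 7 \cdot 280\right)}{280 + \left(3 + 280\right)^{2}} - 12552} = \frac{1}{\frac{2 \left(-200 + 6 \cdot 283^{2} + 1960\right)}{280 + 283^{2}} - 12552} = \frac{1}{\frac{2 \left(-200 + 6 \cdot 80089 + 1960\right)}{280 + 80089} - 12552} = \frac{1}{\frac{2 \left(-200 + 480534 + 1960\right)}{80369} - 12552} = \frac{1}{2 \cdot \frac{1}{80369} \cdot 482294 - 12552} = \frac{1}{\frac{964588}{80369} - 12552} = \frac{1}{- \frac{1007827100}{80369}} = - \frac{80369}{1007827100}$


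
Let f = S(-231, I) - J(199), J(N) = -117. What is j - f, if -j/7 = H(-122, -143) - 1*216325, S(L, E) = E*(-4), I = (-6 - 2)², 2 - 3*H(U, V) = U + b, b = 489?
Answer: 4545797/3 ≈ 1.5153e+6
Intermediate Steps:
H(U, V) = -487/3 - U/3 (H(U, V) = ⅔ - (U + 489)/3 = ⅔ - (489 + U)/3 = ⅔ + (-163 - U/3) = -487/3 - U/3)
I = 64 (I = (-8)² = 64)
S(L, E) = -4*E
f = -139 (f = -4*64 - 1*(-117) = -256 + 117 = -139)
j = 4545380/3 (j = -7*((-487/3 - ⅓*(-122)) - 1*216325) = -7*((-487/3 + 122/3) - 216325) = -7*(-365/3 - 216325) = -7*(-649340/3) = 4545380/3 ≈ 1.5151e+6)
j - f = 4545380/3 - 1*(-139) = 4545380/3 + 139 = 4545797/3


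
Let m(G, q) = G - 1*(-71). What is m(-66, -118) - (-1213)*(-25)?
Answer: -30320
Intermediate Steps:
m(G, q) = 71 + G (m(G, q) = G + 71 = 71 + G)
m(-66, -118) - (-1213)*(-25) = (71 - 66) - (-1213)*(-25) = 5 - 1*30325 = 5 - 30325 = -30320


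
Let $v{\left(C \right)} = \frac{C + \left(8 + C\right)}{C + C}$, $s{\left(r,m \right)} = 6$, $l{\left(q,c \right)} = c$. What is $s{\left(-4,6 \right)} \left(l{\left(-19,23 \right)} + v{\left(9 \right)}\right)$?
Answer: $\frac{440}{3} \approx 146.67$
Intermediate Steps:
$v{\left(C \right)} = \frac{8 + 2 C}{2 C}$
$s{\left(-4,6 \right)} \left(l{\left(-19,23 \right)} + v{\left(9 \right)}\right) = 6 \left(23 + \frac{4 + 9}{9}\right) = 6 \left(23 + \frac{1}{9} \cdot 13\right) = 6 \left(23 + \frac{13}{9}\right) = 6 \cdot \frac{220}{9} = \frac{440}{3}$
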